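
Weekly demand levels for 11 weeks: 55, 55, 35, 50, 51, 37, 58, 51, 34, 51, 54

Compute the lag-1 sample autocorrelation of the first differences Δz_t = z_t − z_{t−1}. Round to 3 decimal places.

-0.453

First differences Δz: 0, -20, 15, 1, -14, 21, -7, -17, 17, 3
Mean of differences = -0.1000
Numerator Σ(Δz_t−Δz̄)(Δz_{t+1}−Δz̄) = -859.4100
Denominator Σ(Δz_t−Δz̄)² = 1898.9000
r_1(Δz) = -859.4100 / 1898.9000 = -0.453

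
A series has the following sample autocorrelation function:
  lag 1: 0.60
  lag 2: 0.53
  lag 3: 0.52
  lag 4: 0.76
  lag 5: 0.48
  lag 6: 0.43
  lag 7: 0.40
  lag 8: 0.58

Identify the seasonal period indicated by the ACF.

4

The largest autocorrelation is r_4 = 0.76; the remaining lags stay at or below 0.60. The elevated value at lag 1 (0.60), dropping to 0.53 at lag 2, reflects decaying short-term dependence rather than seasonality.
The dominant spike at lag 4 indicates a seasonal period of 4.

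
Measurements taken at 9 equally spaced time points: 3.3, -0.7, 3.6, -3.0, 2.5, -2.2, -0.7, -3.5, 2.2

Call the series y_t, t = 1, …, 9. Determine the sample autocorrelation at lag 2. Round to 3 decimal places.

Mean ȳ = (3.3 − 0.7 + 3.6 − 3.0 + 2.5 − 2.2 − 0.7 − 3.5 + 2.2)/9 = 0.1667
Σ(y_t−ȳ)(y_{t+2}−ȳ) = (10.7578) + (2.7444) + (8.0111) + (7.4944) + (-2.0222) + (8.6778) + (-1.7622) = 33.9011
Denominator Σ(y_t−ȳ)² = 61.7600
r_2 = 33.9011 / 61.7600 = 0.549

0.549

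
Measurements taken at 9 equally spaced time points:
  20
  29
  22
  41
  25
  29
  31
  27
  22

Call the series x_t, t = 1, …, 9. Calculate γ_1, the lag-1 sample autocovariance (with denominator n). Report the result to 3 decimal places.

Mean x̄ = (20 + 29 + 22 + 41 + 25 + 29 + 31 + 27 + 22)/9 = 27.3333
Σ_{t=1}^{8}(x_t−x̄)(x_{t+1}−x̄) = -123.1111
γ_1 = -123.1111 / 9 = -13.679

-13.679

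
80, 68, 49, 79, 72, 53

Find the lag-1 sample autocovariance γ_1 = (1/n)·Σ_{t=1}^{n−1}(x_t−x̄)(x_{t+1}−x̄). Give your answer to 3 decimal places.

-38.505

Mean x̄ = (80 + 68 + 49 + 79 + 72 + 53)/6 = 66.8333
Deviations: 13.1667, 1.1667, -17.8333, 12.1667, 5.1667, -13.8333
Σ_{t=1}^{5}(x_t−x̄)(x_{t+1}−x̄) = -231.0278
γ_1 = -231.0278 / 6 = -38.505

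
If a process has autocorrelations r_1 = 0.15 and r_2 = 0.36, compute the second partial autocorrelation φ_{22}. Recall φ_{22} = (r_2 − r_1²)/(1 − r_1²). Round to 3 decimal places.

0.345

φ_{22} = (r_2 − r_1²) / (1 − r_1²)
r_1² = (0.15)² = 0.0225
Numerator = 0.36 − 0.0225 = 0.3375; denominator = 1 − 0.0225 = 0.9775
φ_{22} = 0.3375 / 0.9775 = 0.345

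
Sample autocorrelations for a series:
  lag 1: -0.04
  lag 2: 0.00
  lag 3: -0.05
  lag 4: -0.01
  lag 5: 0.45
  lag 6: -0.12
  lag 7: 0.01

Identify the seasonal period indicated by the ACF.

5

The largest autocorrelation is r_5 = 0.45; the remaining lags stay at or below 0.01.
The dominant spike at lag 5 indicates a seasonal period of 5.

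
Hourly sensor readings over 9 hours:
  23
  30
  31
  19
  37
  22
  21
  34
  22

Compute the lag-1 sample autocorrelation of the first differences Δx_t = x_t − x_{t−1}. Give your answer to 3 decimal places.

First differences Δx: 7, 1, -12, 18, -15, -1, 13, -12
Mean of differences = -0.1250
Numerator Σ(Δx_t−Δx̄)(Δx_{t+1}−Δx̄) = -644.5156
Denominator Σ(Δx_t−Δx̄)² = 1056.8750
r_1(Δx) = -644.5156 / 1056.8750 = -0.610

-0.610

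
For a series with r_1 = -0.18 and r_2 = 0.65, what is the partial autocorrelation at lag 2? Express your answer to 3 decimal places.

0.638

φ_{22} = (r_2 − r_1²) / (1 − r_1²)
r_1² = (-0.18)² = 0.0324
Numerator = 0.65 − 0.0324 = 0.6176; denominator = 1 − 0.0324 = 0.9676
φ_{22} = 0.6176 / 0.9676 = 0.638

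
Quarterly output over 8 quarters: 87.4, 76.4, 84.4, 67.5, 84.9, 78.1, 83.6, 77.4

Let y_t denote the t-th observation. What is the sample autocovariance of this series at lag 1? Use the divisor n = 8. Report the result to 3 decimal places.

Mean ȳ = (87.4 + 76.4 + 84.4 + 67.5 + 84.9 + 78.1 + 83.6 + 77.4)/8 = 79.9625
Σ_{t=1}^{7}(y_t−ȳ)(y_{t+1}−ȳ) = -184.4327
γ_1 = -184.4327 / 8 = -23.054

-23.054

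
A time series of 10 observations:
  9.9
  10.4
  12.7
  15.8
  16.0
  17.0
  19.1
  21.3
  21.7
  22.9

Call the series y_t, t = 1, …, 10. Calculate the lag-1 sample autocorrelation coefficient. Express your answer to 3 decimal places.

Mean ȳ = (9.9 + 10.4 + 12.7 + 15.8 + 16.0 + 17.0 + 19.1 + 21.3 + 21.7 + 22.9)/10 = 16.6800
Numerator Σ_{t=1}^{9}(y_t−ȳ)(y_{t+1}−ȳ) = 137.8276
Denominator Σ(y_t−ȳ)² = 193.6760
r_1 = 137.8276 / 193.6760 = 0.712

0.712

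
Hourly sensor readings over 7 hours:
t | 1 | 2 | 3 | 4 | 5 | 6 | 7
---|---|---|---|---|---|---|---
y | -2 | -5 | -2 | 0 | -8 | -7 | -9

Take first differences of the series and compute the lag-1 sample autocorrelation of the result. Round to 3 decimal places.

First differences Δy: -3, 3, 2, -8, 1, -2
Mean of differences = -1.1667
Numerator Σ(Δy_t−Δȳ)(Δy_{t+1}−Δȳ) = -32.6944
Denominator Σ(Δy_t−Δȳ)² = 82.8333
r_1(Δy) = -32.6944 / 82.8333 = -0.395

-0.395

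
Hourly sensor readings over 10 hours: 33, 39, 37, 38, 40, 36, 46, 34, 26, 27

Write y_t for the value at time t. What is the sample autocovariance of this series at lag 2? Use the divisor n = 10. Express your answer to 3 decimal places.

Mean ȳ = (33 + 39 + 37 + 38 + 40 + 36 + 46 + 34 + 26 + 27)/10 = 35.6000
Σ_{t=1}^{8}(y_t−ȳ)(y_{t+2}−ȳ) = -29.3200
γ_2 = -29.3200 / 10 = -2.932

-2.932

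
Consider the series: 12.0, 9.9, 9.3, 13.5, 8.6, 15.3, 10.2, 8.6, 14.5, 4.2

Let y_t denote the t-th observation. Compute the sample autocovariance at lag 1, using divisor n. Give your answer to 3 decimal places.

Mean ȳ = (12.0 + 9.9 + 9.3 + 13.5 + 8.6 + 15.3 + 10.2 + 8.6 + 14.5 + 4.2)/10 = 10.6100
Σ_{t=1}^{9}(y_t−ȳ)(y_{t+1}−ȳ) = -52.9311
γ_1 = -52.9311 / 10 = -5.293

-5.293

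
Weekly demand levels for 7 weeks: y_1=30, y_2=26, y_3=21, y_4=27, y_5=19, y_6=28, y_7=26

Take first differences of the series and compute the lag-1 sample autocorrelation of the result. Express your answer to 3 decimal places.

-0.659

First differences Δy: -4, -5, 6, -8, 9, -2
Mean of differences = -0.6667
Numerator Σ(Δy_t−Δȳ)(Δy_{t+1}−Δȳ) = -147.1111
Denominator Σ(Δy_t−Δȳ)² = 223.3333
r_1(Δy) = -147.1111 / 223.3333 = -0.659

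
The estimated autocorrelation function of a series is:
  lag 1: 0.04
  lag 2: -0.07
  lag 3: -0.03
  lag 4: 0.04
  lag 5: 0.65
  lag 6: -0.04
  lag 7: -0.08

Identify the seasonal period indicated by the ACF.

The largest autocorrelation is r_5 = 0.65; the remaining lags stay at or below 0.04.
The dominant spike at lag 5 indicates a seasonal period of 5.

5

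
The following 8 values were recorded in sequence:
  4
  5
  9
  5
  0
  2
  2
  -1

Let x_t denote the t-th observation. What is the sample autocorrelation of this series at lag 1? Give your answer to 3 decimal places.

Mean x̄ = (4 + 5 + 9 + 5 + 0 + 2 + 2 − 1)/8 = 3.2500
Numerator Σ_{t=1}^{7}(x_t−x̄)(x_{t+1}−x̄) = 26.6875
Denominator Σ(x_t−x̄)² = 71.5000
r_1 = 26.6875 / 71.5000 = 0.373

0.373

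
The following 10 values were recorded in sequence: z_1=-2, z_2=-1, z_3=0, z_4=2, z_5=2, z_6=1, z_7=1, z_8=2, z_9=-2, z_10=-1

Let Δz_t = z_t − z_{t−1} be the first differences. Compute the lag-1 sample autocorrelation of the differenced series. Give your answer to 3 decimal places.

-0.197

First differences Δz: 1, 1, 2, 0, -1, 0, 1, -4, 1
Mean of differences = 0.1111
Numerator Σ(Δz_t−Δz̄)(Δz_{t+1}−Δz̄) = -4.9012
Denominator Σ(Δz_t−Δz̄)² = 24.8889
r_1(Δz) = -4.9012 / 24.8889 = -0.197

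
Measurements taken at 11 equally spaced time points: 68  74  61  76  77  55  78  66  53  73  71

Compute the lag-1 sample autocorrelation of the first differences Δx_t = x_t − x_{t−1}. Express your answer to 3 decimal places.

-0.558

First differences Δx: 6, -13, 15, 1, -22, 23, -12, -13, 20, -2
Mean of differences = 0.3000
Numerator Σ(Δx_t−Δx̄)(Δx_{t+1}−Δx̄) = -1205.7900
Denominator Σ(Δx_t−Δx̄)² = 2160.1000
r_1(Δx) = -1205.7900 / 2160.1000 = -0.558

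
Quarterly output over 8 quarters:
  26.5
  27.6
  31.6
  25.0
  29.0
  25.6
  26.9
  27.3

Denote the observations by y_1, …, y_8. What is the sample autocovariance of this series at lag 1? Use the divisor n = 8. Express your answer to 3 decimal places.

-1.905

Mean ȳ = (26.5 + 27.6 + 31.6 + 25.0 + 29.0 + 25.6 + 26.9 + 27.3)/8 = 27.4375
Σ_{t=1}^{7}(y_t−ȳ)(y_{t+1}−ȳ) = -15.2402
γ_1 = -15.2402 / 8 = -1.905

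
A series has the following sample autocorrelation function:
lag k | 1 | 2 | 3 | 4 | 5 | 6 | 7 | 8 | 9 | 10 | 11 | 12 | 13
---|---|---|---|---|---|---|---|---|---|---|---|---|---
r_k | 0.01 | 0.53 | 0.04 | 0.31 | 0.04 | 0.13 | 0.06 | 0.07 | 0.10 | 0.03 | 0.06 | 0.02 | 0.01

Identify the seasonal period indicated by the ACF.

The largest autocorrelation is r_2 = 0.53, with a weaker echo at lag 4 (0.31); the remaining lags stay at or below 0.13.
The dominant spike at lag 2 indicates a seasonal period of 2.

2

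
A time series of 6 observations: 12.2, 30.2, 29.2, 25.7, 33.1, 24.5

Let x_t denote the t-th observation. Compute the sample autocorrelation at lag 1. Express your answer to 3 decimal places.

Mean x̄ = (12.2 + 30.2 + 29.2 + 25.7 + 33.1 + 24.5)/6 = 25.8167
Σ(x_t−x̄)(x_{t+1}−x̄) = (-59.6864) + (14.8303) + (-0.3947) + (-0.8497) + (-9.5897) = -55.6903
Denominator Σ(x_t−x̄)² = 270.8683
r_1 = -55.6903 / 270.8683 = -0.206

-0.206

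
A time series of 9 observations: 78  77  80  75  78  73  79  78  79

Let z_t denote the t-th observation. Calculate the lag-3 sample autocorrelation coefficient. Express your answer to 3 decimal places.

-0.611

Mean z̄ = (78 + 77 + 80 + 75 + 78 + 73 + 79 + 78 + 79)/9 = 77.4444
Numerator Σ_{t=1}^{6}(z_t−z̄)(z_{t+3}−z̄) = -23.3704
Denominator Σ(z_t−z̄)² = 38.2222
r_3 = -23.3704 / 38.2222 = -0.611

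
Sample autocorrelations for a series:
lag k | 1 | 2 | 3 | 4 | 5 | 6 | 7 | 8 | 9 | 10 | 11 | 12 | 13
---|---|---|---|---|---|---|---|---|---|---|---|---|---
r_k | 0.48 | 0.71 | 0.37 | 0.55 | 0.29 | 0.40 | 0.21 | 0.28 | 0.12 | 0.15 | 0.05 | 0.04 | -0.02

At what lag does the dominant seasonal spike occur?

2

The largest autocorrelation is r_2 = 0.71, with a weaker echo at lag 4 (0.55); the remaining lags stay at or below 0.48.
The dominant spike at lag 2 indicates a seasonal period of 2.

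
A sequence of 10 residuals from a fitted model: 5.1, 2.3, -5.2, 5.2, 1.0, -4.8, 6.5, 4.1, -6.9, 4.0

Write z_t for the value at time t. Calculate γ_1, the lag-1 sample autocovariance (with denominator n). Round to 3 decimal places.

-9.107

Mean z̄ = (5.1 + 2.3 − 5.2 + 5.2 + 1.0 − 4.8 + 6.5 + 4.1 − 6.9 + 4.0)/10 = 1.1300
Σ_{t=1}^{9}(z_t−z̄)(z_{t+1}−z̄) = -91.0729
γ_1 = -91.0729 / 10 = -9.107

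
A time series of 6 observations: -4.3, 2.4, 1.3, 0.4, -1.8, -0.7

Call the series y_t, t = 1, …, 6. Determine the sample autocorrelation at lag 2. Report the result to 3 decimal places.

Mean ȳ = (-4.3 + 2.4 + 1.3 + 0.4 − 1.8 − 0.7)/6 = -0.4500
Deviations from mean: -3.8500, 2.8500, 1.7500, 0.8500, -1.3500, -0.2500
Σ(y_t−ȳ)(y_{t+2}−ȳ) = (-6.7375) + (2.4225) + (-2.3625) + (-0.2125) = -6.8900
Denominator Σ(y_t−ȳ)² = 28.6150
r_2 = -6.8900 / 28.6150 = -0.241

-0.241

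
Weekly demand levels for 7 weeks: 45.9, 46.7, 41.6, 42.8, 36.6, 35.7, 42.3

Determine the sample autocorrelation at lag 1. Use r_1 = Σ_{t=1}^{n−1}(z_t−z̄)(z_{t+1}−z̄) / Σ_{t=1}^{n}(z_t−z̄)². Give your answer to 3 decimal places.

0.391

Mean z̄ = (45.9 + 46.7 + 41.6 + 42.8 + 36.6 + 35.7 + 42.3)/7 = 41.6571
Numerator Σ_{t=1}^{6}(z_t−z̄)(z_{t+1}−z̄) = 41.5596
Denominator Σ(z_t−z̄)² = 106.2171
r_1 = 41.5596 / 106.2171 = 0.391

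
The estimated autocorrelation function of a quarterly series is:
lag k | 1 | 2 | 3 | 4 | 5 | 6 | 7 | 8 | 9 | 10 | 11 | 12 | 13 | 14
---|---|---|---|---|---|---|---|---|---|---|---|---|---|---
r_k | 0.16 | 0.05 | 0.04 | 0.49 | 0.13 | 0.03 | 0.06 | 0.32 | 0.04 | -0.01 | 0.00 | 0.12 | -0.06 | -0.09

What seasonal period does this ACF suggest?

The largest autocorrelation is r_4 = 0.49, with a weaker echo at lag 8 (0.32); the remaining lags stay at or below 0.16.
The dominant spike at lag 4 indicates a seasonal period of 4.

4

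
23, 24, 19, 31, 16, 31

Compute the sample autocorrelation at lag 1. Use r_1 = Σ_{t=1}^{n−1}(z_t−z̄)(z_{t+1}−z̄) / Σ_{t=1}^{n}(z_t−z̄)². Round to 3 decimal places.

-0.782

Mean z̄ = (23 + 24 + 19 + 31 + 16 + 31)/6 = 24.0000
Deviations from mean: -1.0000, 0.0000, -5.0000, 7.0000, -8.0000, 7.0000
Σ(z_t−z̄)(z_{t+1}−z̄) = (0.0000) + (0.0000) + (-35.0000) + (-56.0000) + (-56.0000) = -147.0000
Denominator Σ(z_t−z̄)² = 188.0000
r_1 = -147.0000 / 188.0000 = -0.782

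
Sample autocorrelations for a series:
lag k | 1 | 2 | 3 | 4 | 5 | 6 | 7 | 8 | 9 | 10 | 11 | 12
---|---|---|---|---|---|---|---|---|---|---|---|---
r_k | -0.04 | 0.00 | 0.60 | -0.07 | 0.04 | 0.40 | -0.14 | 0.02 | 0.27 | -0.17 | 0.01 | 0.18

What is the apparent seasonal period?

3

The largest autocorrelation is r_3 = 0.60, with weaker echoes at lags 6 (0.40), 9 (0.27) and 12 (0.18); the remaining lags stay at or below 0.04.
The dominant spike at lag 3 indicates a seasonal period of 3.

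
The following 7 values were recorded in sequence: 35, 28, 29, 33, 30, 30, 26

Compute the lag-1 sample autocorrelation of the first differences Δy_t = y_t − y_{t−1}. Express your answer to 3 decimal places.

First differences Δy: -7, 1, 4, -3, 0, -4
Mean of differences = -1.5000
Numerator Σ(Δy_t−Δȳ)(Δy_{t+1}−Δȳ) = -14.2500
Denominator Σ(Δy_t−Δȳ)² = 77.5000
r_1(Δy) = -14.2500 / 77.5000 = -0.184

-0.184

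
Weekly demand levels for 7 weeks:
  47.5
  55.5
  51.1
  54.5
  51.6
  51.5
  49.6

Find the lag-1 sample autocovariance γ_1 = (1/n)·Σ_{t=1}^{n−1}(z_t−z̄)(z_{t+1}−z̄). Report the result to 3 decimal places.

-2.754

Mean z̄ = (47.5 + 55.5 + 51.1 + 54.5 + 51.6 + 51.5 + 49.6)/7 = 51.6143
Σ_{t=1}^{6}(z_t−z̄)(z_{t+1}−z̄) = -19.2788
γ_1 = -19.2788 / 7 = -2.754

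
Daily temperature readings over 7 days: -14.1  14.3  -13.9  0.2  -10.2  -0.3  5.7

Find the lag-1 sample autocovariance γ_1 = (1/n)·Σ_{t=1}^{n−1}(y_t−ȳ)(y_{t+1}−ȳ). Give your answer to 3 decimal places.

Mean ȳ = (-14.1 + 14.3 − 13.9 + 0.2 − 10.2 − 0.3 + 5.7)/7 = -2.6143
Deviations: -11.4857, 16.9143, -11.2857, 2.8143, -7.5857, 2.3143, 8.3143
Σ_{t=1}^{6}(y_t−ȳ)(y_{t+1}−ȳ) = -436.5859
γ_1 = -436.5859 / 7 = -62.369

-62.369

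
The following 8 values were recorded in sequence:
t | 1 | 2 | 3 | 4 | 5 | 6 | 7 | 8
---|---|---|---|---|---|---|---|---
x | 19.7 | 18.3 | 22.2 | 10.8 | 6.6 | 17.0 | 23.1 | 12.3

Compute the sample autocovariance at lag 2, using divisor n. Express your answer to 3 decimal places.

-15.152

Mean x̄ = (19.7 + 18.3 + 22.2 + 10.8 + 6.6 + 17.0 + 23.1 + 12.3)/8 = 16.2500
Deviations: 3.4500, 2.0500, 5.9500, -5.4500, -9.6500, 0.7500, 6.8500, -3.9500
Σ_{t=1}^{6}(x_t−x̄)(x_{t+2}−x̄) = -121.2150
γ_2 = -121.2150 / 8 = -15.152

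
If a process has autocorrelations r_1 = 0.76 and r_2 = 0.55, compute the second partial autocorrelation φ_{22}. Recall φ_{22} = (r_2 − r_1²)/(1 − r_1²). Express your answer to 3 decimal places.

φ_{22} = (r_2 − r_1²) / (1 − r_1²)
r_1² = (0.76)² = 0.5776
Numerator = 0.55 − 0.5776 = -0.0276; denominator = 1 − 0.5776 = 0.4224
φ_{22} = -0.0276 / 0.4224 = -0.065

-0.065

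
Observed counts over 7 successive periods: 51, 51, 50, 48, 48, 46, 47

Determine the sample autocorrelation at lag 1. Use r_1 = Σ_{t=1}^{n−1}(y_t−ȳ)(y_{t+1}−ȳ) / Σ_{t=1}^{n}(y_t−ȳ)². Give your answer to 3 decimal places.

0.612

Mean ȳ = (51 + 51 + 50 + 48 + 48 + 46 + 47)/7 = 48.7143
Σ(y_t−ȳ)(y_{t+1}−ȳ) = (5.2245) + (2.9388) + (-0.9184) + (0.5102) + (1.9388) + (4.6531) = 14.3469
Denominator Σ(y_t−ȳ)² = 23.4286
r_1 = 14.3469 / 23.4286 = 0.612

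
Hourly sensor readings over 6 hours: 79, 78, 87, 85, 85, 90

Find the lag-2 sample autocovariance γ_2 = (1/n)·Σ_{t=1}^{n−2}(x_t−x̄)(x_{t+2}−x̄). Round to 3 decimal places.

-2.000

Mean x̄ = (79 + 78 + 87 + 85 + 85 + 90)/6 = 84.0000
Deviations: -5.0000, -6.0000, 3.0000, 1.0000, 1.0000, 6.0000
Σ_{t=1}^{4}(x_t−x̄)(x_{t+2}−x̄) = -12.0000
γ_2 = -12.0000 / 6 = -2.000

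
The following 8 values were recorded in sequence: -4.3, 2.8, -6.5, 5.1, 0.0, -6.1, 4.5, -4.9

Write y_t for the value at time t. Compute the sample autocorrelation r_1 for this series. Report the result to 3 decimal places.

-0.694

Mean ȳ = (-4.3 + 2.8 − 6.5 + 5.1 + 0.0 − 6.1 + 4.5 − 4.9)/8 = -1.1750
Deviations from mean: -3.1250, 3.9750, -5.3250, 6.2750, 1.1750, -4.9250, 5.6750, -3.7250
Σ(y_t−ȳ)(y_{t+1}−ȳ) = (-12.4219) + (-21.1669) + (-33.4144) + (7.3731) + (-5.7869) + (-27.9494) + (-21.1394) = -114.5056
Denominator Σ(y_t−ȳ)² = 165.0150
r_1 = -114.5056 / 165.0150 = -0.694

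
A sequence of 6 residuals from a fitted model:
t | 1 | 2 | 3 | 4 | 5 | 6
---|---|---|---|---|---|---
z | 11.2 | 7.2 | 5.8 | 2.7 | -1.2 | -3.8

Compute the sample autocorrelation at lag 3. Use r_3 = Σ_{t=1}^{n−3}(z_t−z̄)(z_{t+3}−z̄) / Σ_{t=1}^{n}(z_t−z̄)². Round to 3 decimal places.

Mean z̄ = (11.2 + 7.2 + 5.8 + 2.7 − 1.2 − 3.8)/6 = 3.6500
Deviations from mean: 7.5500, 3.5500, 2.1500, -0.9500, -4.8500, -7.4500
Σ(z_t−z̄)(z_{t+3}−z̄) = (-7.1725) + (-17.2175) + (-16.0175) = -40.4075
Denominator Σ(z_t−z̄)² = 154.1550
r_3 = -40.4075 / 154.1550 = -0.262

-0.262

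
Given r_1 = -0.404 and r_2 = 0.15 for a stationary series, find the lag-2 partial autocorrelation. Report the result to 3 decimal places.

φ_{22} = (r_2 − r_1²) / (1 − r_1²)
r_1² = (-0.404)² = 0.163216
Numerator = 0.15 − 0.1632 = -0.0132; denominator = 1 − 0.1632 = 0.8368
φ_{22} = -0.0132 / 0.8368 = -0.016

-0.016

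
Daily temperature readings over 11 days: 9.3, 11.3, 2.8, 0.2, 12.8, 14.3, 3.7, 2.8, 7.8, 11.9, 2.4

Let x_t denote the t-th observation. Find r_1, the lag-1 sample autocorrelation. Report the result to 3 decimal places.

-0.040

Mean x̄ = (9.3 + 11.3 + 2.8 + 0.2 + 12.8 + 14.3 + 3.7 + 2.8 + 7.8 + 11.9 + 2.4)/11 = 7.2091
Numerator Σ_{t=1}^{10}(x_t−x̄)(x_{t+1}−x̄) = -9.9255
Denominator Σ(x_t−x̄)² = 248.4491
r_1 = -9.9255 / 248.4491 = -0.040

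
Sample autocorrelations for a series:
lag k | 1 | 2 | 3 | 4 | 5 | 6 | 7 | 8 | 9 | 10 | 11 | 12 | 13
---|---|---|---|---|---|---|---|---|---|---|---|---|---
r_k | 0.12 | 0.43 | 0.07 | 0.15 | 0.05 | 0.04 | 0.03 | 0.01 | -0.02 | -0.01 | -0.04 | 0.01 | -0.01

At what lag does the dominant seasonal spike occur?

2

The largest autocorrelation is r_2 = 0.43, with a weaker echo at lag 4 (0.15); the remaining lags stay at or below 0.12.
The dominant spike at lag 2 indicates a seasonal period of 2.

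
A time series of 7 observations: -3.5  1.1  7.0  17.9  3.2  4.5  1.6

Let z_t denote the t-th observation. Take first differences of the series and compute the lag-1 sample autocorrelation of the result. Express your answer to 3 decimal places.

-0.240

First differences Δz: 4.6, 5.9, 10.9, -14.7, 1.3, -2.9
Mean of differences = 0.8500
Numerator Σ(Δz_t−Δz̄)(Δz_{t+1}−Δz̄) = -95.2725
Denominator Σ(Δz_t−Δz̄)² = 396.6350
r_1(Δz) = -95.2725 / 396.6350 = -0.240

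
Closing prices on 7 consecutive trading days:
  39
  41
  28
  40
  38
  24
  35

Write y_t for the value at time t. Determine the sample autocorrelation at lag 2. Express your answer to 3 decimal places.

Mean ȳ = (39 + 41 + 28 + 40 + 38 + 24 + 35)/7 = 35.0000
Deviations from mean: 4.0000, 6.0000, -7.0000, 5.0000, 3.0000, -11.0000, 0.0000
Numerator Σ_{t=1}^{5}(y_t−ȳ)(y_{t+2}−ȳ) = -74.0000
Denominator Σ(y_t−ȳ)² = 256.0000
r_2 = -74.0000 / 256.0000 = -0.289

-0.289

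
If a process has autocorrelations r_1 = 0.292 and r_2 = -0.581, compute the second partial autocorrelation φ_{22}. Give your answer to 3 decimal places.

-0.728

φ_{22} = (r_2 − r_1²) / (1 − r_1²)
r_1² = (0.292)² = 0.085264
Numerator = -0.581 − 0.0853 = -0.6663; denominator = 1 − 0.0853 = 0.9147
φ_{22} = -0.6663 / 0.9147 = -0.728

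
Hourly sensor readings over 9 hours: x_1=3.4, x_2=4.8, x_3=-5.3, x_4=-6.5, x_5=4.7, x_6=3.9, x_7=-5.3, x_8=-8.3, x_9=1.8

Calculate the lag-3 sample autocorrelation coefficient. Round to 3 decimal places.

-0.075

Mean x̄ = (3.4 + 4.8 − 5.3 − 6.5 + 4.7 + 3.9 − 5.3 − 8.3 + 1.8)/9 = -0.7556
Numerator Σ_{t=1}^{6}(x_t−x̄)(x_{t+3}−x̄) = -17.8759
Denominator Σ(x_t−x̄)² = 237.3222
r_3 = -17.8759 / 237.3222 = -0.075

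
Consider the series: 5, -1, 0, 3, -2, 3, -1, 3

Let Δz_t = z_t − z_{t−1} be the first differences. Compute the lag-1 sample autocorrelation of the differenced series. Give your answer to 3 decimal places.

-0.621

First differences Δz: -6, 1, 3, -5, 5, -4, 4
Mean of differences = -0.2857
Numerator Σ(Δz_t−Δz̄)(Δz_{t+1}−Δz̄) = -79.0816
Denominator Σ(Δz_t−Δz̄)² = 127.4286
r_1(Δz) = -79.0816 / 127.4286 = -0.621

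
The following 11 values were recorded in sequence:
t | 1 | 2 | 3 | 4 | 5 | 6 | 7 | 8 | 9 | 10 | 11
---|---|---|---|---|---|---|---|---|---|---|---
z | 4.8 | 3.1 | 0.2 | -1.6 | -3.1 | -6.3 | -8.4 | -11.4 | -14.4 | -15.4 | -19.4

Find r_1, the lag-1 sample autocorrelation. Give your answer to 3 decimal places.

Mean z̄ = (4.8 + 3.1 + 0.2 − 1.6 − 3.1 − 6.3 − 8.4 − 11.4 − 14.4 − 15.4 − 19.4)/11 = -6.5364
Numerator Σ_{t=1}^{10}(z_t−z̄)(z_{t+1}−z̄) = 455.7723
Denominator Σ(z_t−z̄)² = 635.9855
r_1 = 455.7723 / 635.9855 = 0.717

0.717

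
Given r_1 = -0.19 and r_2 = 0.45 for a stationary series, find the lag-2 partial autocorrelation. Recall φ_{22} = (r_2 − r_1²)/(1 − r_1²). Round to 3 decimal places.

0.429

φ_{22} = (r_2 − r_1²) / (1 − r_1²)
r_1² = (-0.19)² = 0.0361
Numerator = 0.45 − 0.0361 = 0.4139; denominator = 1 − 0.0361 = 0.9639
φ_{22} = 0.4139 / 0.9639 = 0.429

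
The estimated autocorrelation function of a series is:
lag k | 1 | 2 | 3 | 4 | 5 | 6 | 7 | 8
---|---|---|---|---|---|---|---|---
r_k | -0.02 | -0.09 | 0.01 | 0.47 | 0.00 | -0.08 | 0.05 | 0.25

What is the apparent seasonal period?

4

The largest autocorrelation is r_4 = 0.47, with a weaker echo at lag 8 (0.25); the remaining lags stay at or below 0.05.
The dominant spike at lag 4 indicates a seasonal period of 4.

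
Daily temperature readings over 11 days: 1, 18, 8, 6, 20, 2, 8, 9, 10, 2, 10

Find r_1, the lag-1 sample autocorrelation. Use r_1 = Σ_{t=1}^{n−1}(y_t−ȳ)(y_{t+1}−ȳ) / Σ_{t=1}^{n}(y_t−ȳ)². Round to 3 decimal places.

Mean ȳ = (1 + 18 + 8 + 6 + 20 + 2 + 8 + 9 + 10 + 2 + 10)/11 = 8.5455
Numerator Σ_{t=1}^{10}(y_t−ȳ)(y_{t+1}−ȳ) = -194.2975
Denominator Σ(y_t−ȳ)² = 374.7273
r_1 = -194.2975 / 374.7273 = -0.519

-0.519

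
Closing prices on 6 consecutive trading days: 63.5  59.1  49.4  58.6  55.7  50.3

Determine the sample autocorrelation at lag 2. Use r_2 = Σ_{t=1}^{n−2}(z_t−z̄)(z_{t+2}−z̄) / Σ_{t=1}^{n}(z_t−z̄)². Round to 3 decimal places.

-0.362

Mean z̄ = (63.5 + 59.1 + 49.4 + 58.6 + 55.7 + 50.3)/6 = 56.1000
Deviations from mean: 7.4000, 3.0000, -6.7000, 2.5000, -0.4000, -5.8000
Numerator Σ_{t=1}^{4}(z_t−z̄)(z_{t+2}−z̄) = -53.9000
Denominator Σ(z_t−z̄)² = 148.7000
r_2 = -53.9000 / 148.7000 = -0.362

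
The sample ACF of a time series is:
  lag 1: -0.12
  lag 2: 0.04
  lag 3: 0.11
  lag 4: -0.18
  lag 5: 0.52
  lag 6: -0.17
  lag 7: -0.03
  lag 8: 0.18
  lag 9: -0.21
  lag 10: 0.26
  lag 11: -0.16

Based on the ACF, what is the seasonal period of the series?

5

The largest autocorrelation is r_5 = 0.52, with a weaker echo at lag 10 (0.26); the remaining lags stay at or below 0.18.
The dominant spike at lag 5 indicates a seasonal period of 5.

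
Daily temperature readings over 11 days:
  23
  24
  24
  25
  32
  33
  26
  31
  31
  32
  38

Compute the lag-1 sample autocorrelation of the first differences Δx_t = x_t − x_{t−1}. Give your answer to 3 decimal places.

First differences Δx: 1, 0, 1, 7, 1, -7, 5, 0, 1, 6
Mean of differences = 1.5000
Numerator Σ(Δx_t−Δx̄)(Δx_{t+1}−Δx̄) = -36.2500
Denominator Σ(Δx_t−Δx̄)² = 140.5000
r_1(Δx) = -36.2500 / 140.5000 = -0.258

-0.258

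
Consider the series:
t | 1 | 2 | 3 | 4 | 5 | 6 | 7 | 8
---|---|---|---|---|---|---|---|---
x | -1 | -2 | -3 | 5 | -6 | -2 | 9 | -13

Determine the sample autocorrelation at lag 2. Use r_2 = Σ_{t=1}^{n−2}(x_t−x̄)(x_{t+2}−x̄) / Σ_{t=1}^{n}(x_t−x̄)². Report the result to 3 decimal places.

Mean x̄ = (-1 − 2 − 3 + 5 − 6 − 2 + 9 − 13)/8 = -1.6250
Numerator Σ_{t=1}^{6}(x_t−x̄)(x_{t+2}−x̄) = -42.0313
Denominator Σ(x_t−x̄)² = 307.8750
r_2 = -42.0313 / 307.8750 = -0.137

-0.137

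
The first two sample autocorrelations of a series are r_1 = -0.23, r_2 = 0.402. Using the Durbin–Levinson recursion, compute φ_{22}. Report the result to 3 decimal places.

0.369

φ_{22} = (r_2 − r_1²) / (1 − r_1²)
r_1² = (-0.23)² = 0.0529
Numerator = 0.402 − 0.0529 = 0.3491; denominator = 1 − 0.0529 = 0.9471
φ_{22} = 0.3491 / 0.9471 = 0.369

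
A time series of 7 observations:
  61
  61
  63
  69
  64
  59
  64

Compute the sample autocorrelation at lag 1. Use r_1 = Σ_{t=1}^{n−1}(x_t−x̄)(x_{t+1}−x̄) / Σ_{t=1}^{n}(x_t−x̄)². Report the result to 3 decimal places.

0.032

Mean x̄ = (61 + 61 + 63 + 69 + 64 + 59 + 64)/7 = 63.0000
Deviations from mean: -2.0000, -2.0000, 0.0000, 6.0000, 1.0000, -4.0000, 1.0000
Σ(x_t−x̄)(x_{t+1}−x̄) = (4.0000) + (0.0000) + (0.0000) + (6.0000) + (-4.0000) + (-4.0000) = 2.0000
Denominator Σ(x_t−x̄)² = 62.0000
r_1 = 2.0000 / 62.0000 = 0.032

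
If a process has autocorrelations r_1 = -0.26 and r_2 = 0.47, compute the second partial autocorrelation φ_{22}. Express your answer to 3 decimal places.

0.432

φ_{22} = (r_2 − r_1²) / (1 − r_1²)
r_1² = (-0.26)² = 0.0676
Numerator = 0.47 − 0.0676 = 0.4024; denominator = 1 − 0.0676 = 0.9324
φ_{22} = 0.4024 / 0.9324 = 0.432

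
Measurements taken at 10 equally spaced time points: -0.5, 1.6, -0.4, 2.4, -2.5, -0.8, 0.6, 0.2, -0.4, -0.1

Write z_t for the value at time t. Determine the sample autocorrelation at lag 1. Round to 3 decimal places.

-0.420

Mean z̄ = (-0.5 + 1.6 − 0.4 + 2.4 − 2.5 − 0.8 + 0.6 + 0.2 − 0.4 − 0.1)/10 = 0.0100
Numerator Σ_{t=1}^{9}(z_t−z̄)(z_{t+1}−z̄) = -6.8071
Denominator Σ(z_t−z̄)² = 16.1890
r_1 = -6.8071 / 16.1890 = -0.420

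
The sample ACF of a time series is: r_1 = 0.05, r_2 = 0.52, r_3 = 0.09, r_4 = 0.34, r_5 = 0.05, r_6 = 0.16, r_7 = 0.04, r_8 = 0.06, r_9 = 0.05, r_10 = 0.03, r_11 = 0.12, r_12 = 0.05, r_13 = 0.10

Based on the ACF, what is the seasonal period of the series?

The largest autocorrelation is r_2 = 0.52, with weaker echoes at lags 4 (0.34) and 6 (0.16); the remaining lags stay at or below 0.12.
The dominant spike at lag 2 indicates a seasonal period of 2.

2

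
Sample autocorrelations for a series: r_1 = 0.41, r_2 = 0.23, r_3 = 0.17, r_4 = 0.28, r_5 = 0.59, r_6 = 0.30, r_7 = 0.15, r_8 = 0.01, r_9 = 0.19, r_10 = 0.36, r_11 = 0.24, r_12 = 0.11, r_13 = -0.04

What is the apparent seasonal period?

5

The largest autocorrelation is r_5 = 0.59; the remaining lags stay at or below 0.41. The elevated value at lag 1 (0.41), dropping to 0.23 at lag 2, reflects decaying short-term dependence rather than seasonality.
The dominant spike at lag 5 indicates a seasonal period of 5.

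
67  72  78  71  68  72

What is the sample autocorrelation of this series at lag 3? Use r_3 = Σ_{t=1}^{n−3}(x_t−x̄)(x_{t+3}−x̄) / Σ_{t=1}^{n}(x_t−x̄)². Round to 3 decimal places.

0.049

Mean x̄ = (67 + 72 + 78 + 71 + 68 + 72)/6 = 71.3333
Deviations from mean: -4.3333, 0.6667, 6.6667, -0.3333, -3.3333, 0.6667
Σ(x_t−x̄)(x_{t+3}−x̄) = (1.4444) + (-2.2222) + (4.4444) = 3.6667
Denominator Σ(x_t−x̄)² = 75.3333
r_3 = 3.6667 / 75.3333 = 0.049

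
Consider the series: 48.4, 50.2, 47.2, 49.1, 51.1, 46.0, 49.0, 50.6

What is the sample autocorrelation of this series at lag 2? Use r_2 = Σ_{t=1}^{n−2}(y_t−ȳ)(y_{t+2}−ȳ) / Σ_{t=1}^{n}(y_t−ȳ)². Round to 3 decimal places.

Mean ȳ = (48.4 + 50.2 + 47.2 + 49.1 + 51.1 + 46.0 + 49.0 + 50.6)/8 = 48.9500
Deviations from mean: -0.5500, 1.2500, -1.7500, 0.1500, 2.1500, -2.9500, 0.0500, 1.6500
Numerator Σ_{t=1}^{6}(y_t−ȳ)(y_{t+2}−ȳ) = -7.8150
Denominator Σ(y_t−ȳ)² = 21.0000
r_2 = -7.8150 / 21.0000 = -0.372

-0.372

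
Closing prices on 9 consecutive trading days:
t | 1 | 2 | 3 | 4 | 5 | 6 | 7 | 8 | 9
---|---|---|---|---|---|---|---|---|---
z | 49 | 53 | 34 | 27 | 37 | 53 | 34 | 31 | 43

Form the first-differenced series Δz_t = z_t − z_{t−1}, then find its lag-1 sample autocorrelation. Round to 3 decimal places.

-0.119

First differences Δz: 4, -19, -7, 10, 16, -19, -3, 12
Mean of differences = -0.7500
Numerator Σ(Δz_t−Δz̄)(Δz_{t+1}−Δz̄) = -153.0625
Denominator Σ(Δz_t−Δz̄)² = 1291.5000
r_1(Δz) = -153.0625 / 1291.5000 = -0.119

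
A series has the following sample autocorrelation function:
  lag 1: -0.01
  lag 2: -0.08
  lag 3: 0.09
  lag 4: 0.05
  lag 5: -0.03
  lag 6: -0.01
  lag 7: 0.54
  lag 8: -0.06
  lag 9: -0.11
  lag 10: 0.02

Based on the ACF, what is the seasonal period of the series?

7

The largest autocorrelation is r_7 = 0.54; the remaining lags stay at or below 0.09.
The dominant spike at lag 7 indicates a seasonal period of 7.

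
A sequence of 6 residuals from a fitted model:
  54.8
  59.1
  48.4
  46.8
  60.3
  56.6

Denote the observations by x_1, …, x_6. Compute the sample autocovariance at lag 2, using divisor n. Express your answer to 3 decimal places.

Mean x̄ = (54.8 + 59.1 + 48.4 + 46.8 + 60.3 + 56.6)/6 = 54.3333
Σ_{t=1}^{4}(x_t−x̄)(x_{t+2}−x̄) = -91.1556
γ_2 = -91.1556 / 6 = -15.193

-15.193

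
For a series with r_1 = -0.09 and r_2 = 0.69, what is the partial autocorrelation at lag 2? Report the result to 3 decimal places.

φ_{22} = (r_2 − r_1²) / (1 − r_1²)
r_1² = (-0.09)² = 0.0081
Numerator = 0.69 − 0.0081 = 0.6819; denominator = 1 − 0.0081 = 0.9919
φ_{22} = 0.6819 / 0.9919 = 0.687

0.687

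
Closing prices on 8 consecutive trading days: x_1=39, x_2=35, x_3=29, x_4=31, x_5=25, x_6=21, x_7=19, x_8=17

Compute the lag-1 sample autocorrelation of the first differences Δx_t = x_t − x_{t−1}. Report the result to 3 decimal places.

First differences Δx: -4, -6, 2, -6, -4, -2, -2
Mean of differences = -3.1429
Numerator Σ(Δx_t−Δx̄)(Δx_{t+1}−Δx̄) = -24.1633
Denominator Σ(Δx_t−Δx̄)² = 46.8571
r_1(Δx) = -24.1633 / 46.8571 = -0.516

-0.516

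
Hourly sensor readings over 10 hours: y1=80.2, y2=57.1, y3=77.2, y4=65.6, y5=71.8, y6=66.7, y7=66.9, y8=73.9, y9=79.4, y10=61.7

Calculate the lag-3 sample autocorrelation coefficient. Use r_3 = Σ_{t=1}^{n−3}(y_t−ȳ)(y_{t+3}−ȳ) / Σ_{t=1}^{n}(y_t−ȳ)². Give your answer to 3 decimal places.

Mean ȳ = (80.2 + 57.1 + 77.2 + 65.6 + 71.8 + 66.7 + 66.9 + 73.9 + 79.4 + 61.7)/10 = 70.0500
Numerator Σ_{t=1}^{7}(y_t−ȳ)(y_{t+3}−ȳ) = -76.0475
Denominator Σ(y_t−ȳ)² = 537.8250
r_3 = -76.0475 / 537.8250 = -0.141

-0.141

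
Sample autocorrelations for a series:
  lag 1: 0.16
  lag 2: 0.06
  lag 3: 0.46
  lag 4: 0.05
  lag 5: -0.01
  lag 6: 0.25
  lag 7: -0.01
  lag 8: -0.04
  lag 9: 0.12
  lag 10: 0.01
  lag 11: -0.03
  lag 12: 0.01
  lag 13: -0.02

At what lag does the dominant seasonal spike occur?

The largest autocorrelation is r_3 = 0.46, with a weaker echo at lag 6 (0.25); the remaining lags stay at or below 0.16.
The dominant spike at lag 3 indicates a seasonal period of 3.

3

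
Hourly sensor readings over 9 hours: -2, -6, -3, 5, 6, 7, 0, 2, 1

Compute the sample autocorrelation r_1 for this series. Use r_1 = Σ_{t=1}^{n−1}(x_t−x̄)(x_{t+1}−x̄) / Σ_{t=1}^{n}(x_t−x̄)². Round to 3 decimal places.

0.494

Mean x̄ = (-2 − 6 − 3 + 5 + 6 + 7 + 0 + 2 + 1)/9 = 1.1111
Numerator Σ_{t=1}^{8}(x_t−x̄)(x_{t+1}−x̄) = 75.5432
Denominator Σ(x_t−x̄)² = 152.8889
r_1 = 75.5432 / 152.8889 = 0.494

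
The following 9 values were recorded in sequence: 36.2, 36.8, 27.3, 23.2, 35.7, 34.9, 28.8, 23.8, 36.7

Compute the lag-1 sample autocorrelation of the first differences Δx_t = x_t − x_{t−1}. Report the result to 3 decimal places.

-0.114

First differences Δx: 0.6, -9.5, -4.1, 12.5, -0.8, -6.1, -5.0, 12.9
Mean of differences = 0.0625
Numerator Σ(Δx_t−Δx̄)(Δx_{t+1}−Δx̄) = -56.3114
Denominator Σ(Δx_t−Δx̄)² = 492.8988
r_1(Δx) = -56.3114 / 492.8988 = -0.114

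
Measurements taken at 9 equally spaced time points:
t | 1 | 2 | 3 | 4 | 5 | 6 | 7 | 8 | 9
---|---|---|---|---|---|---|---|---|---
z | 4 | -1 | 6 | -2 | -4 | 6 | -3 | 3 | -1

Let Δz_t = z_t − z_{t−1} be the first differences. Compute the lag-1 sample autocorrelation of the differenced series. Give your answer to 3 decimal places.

First differences Δz: -5, 7, -8, -2, 10, -9, 6, -4
Mean of differences = -0.6250
Numerator Σ(Δz_t−Δz̄)(Δz_{t+1}−Δz̄) = -260.8906
Denominator Σ(Δz_t−Δz̄)² = 371.8750
r_1(Δz) = -260.8906 / 371.8750 = -0.702

-0.702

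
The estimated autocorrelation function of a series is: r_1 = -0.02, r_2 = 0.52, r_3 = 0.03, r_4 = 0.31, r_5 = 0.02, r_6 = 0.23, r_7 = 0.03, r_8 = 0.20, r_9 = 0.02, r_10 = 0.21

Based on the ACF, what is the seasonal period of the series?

The largest autocorrelation is r_2 = 0.52, with weaker echoes at lags 4 (0.31), 6 (0.23), 8 (0.20) and 10 (0.21); the remaining lags stay at or below 0.03.
The dominant spike at lag 2 indicates a seasonal period of 2.

2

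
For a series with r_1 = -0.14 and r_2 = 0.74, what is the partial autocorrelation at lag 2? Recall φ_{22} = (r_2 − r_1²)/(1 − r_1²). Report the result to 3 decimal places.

φ_{22} = (r_2 − r_1²) / (1 − r_1²)
r_1² = (-0.14)² = 0.0196
Numerator = 0.74 − 0.0196 = 0.7204; denominator = 1 − 0.0196 = 0.9804
φ_{22} = 0.7204 / 0.9804 = 0.735

0.735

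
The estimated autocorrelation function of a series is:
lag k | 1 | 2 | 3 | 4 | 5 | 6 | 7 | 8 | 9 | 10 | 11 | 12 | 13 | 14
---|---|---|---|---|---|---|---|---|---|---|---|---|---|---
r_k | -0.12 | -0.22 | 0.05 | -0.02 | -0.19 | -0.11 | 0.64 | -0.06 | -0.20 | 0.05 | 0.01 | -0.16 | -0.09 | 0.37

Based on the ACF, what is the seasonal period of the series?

7

The largest autocorrelation is r_7 = 0.64, with a weaker echo at lag 14 (0.37); the remaining lags stay at or below 0.05.
The dominant spike at lag 7 indicates a seasonal period of 7.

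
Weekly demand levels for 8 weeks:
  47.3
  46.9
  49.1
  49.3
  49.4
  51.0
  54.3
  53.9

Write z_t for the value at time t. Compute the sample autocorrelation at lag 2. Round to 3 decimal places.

Mean z̄ = (47.3 + 46.9 + 49.1 + 49.3 + 49.4 + 51.0 + 54.3 + 53.9)/8 = 50.1500
Deviations from mean: -2.8500, -3.2500, -1.0500, -0.8500, -0.7500, 0.8500, 4.1500, 3.7500
Numerator Σ_{t=1}^{6}(z_t−z̄)(z_{t+2}−z̄) = 5.8950
Denominator Σ(z_t−z̄)² = 53.0800
r_2 = 5.8950 / 53.0800 = 0.111

0.111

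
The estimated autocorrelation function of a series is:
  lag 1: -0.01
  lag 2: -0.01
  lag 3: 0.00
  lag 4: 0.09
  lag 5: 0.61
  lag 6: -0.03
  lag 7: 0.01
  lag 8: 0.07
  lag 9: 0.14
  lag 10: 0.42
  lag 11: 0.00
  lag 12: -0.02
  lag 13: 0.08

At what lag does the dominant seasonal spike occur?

The largest autocorrelation is r_5 = 0.61, with a weaker echo at lag 10 (0.42); the remaining lags stay at or below 0.14.
The dominant spike at lag 5 indicates a seasonal period of 5.

5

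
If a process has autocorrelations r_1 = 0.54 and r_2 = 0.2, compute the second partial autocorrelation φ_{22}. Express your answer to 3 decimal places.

φ_{22} = (r_2 − r_1²) / (1 − r_1²)
r_1² = (0.54)² = 0.2916
Numerator = 0.2 − 0.2916 = -0.0916; denominator = 1 − 0.2916 = 0.7084
φ_{22} = -0.0916 / 0.7084 = -0.129

-0.129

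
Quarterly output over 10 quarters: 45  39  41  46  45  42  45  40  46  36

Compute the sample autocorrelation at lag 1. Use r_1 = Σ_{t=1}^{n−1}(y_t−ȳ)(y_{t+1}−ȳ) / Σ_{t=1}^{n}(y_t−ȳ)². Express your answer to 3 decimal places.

Mean ȳ = (45 + 39 + 41 + 46 + 45 + 42 + 45 + 40 + 46 + 36)/10 = 42.5000
Numerator Σ_{t=1}^{9}(y_t−ȳ)(y_{t+1}−ȳ) = -40.2500
Denominator Σ(y_t−ȳ)² = 106.5000
r_1 = -40.2500 / 106.5000 = -0.378

-0.378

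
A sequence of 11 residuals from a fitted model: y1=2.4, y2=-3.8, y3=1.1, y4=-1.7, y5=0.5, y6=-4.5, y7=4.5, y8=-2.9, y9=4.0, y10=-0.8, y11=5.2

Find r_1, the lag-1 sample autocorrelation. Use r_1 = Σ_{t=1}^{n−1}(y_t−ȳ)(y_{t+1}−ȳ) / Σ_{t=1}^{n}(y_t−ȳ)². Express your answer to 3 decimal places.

-0.599

Mean ȳ = (2.4 − 3.8 + 1.1 − 1.7 + 0.5 − 4.5 + 4.5 − 2.9 + 4.0 − 0.8 + 5.2)/11 = 0.3636
Numerator Σ_{t=1}^{10}(y_t−ȳ)(y_{t+1}−ȳ) = -69.3531
Denominator Σ(y_t−ȳ)² = 115.6855
r_1 = -69.3531 / 115.6855 = -0.599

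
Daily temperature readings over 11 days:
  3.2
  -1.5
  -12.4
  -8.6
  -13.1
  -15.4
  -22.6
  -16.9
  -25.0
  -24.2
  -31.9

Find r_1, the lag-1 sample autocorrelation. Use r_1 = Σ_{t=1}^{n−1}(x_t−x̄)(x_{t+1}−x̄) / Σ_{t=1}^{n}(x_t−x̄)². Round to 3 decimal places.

Mean x̄ = (3.2 − 1.5 − 12.4 − 8.6 − 13.1 − 15.4 − 22.6 − 16.9 − 25.0 − 24.2 − 31.9)/11 = -15.3091
Numerator Σ_{t=1}^{10}(x_t−x̄)(x_{t+1}−x̄) = 591.2517
Denominator Σ(x_t−x̄)² = 1095.5491
r_1 = 591.2517 / 1095.5491 = 0.540

0.540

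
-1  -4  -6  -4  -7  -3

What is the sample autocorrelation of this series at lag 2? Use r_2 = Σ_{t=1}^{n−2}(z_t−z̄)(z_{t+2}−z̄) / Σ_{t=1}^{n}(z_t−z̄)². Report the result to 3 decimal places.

Mean z̄ = (-1 − 4 − 6 − 4 − 7 − 3)/6 = -4.1667
Deviations from mean: 3.1667, 0.1667, -1.8333, 0.1667, -2.8333, 1.1667
Numerator Σ_{t=1}^{4}(z_t−z̄)(z_{t+2}−z̄) = -0.3889
Denominator Σ(z_t−z̄)² = 22.8333
r_2 = -0.3889 / 22.8333 = -0.017

-0.017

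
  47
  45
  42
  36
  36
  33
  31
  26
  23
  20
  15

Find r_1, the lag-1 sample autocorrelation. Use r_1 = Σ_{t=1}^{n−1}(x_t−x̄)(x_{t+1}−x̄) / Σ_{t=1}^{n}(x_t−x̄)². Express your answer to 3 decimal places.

0.701

Mean x̄ = (47 + 45 + 42 + 36 + 36 + 33 + 31 + 26 + 23 + 20 + 15)/11 = 32.1818
Numerator Σ_{t=1}^{10}(x_t−x̄)(x_{t+1}−x̄) = 755.2397
Denominator Σ(x_t−x̄)² = 1077.6364
r_1 = 755.2397 / 1077.6364 = 0.701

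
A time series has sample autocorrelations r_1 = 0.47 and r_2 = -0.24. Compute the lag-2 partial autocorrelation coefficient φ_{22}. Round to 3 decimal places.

φ_{22} = (r_2 − r_1²) / (1 − r_1²)
r_1² = (0.47)² = 0.2209
Numerator = -0.24 − 0.2209 = -0.4609; denominator = 1 − 0.2209 = 0.7791
φ_{22} = -0.4609 / 0.7791 = -0.592

-0.592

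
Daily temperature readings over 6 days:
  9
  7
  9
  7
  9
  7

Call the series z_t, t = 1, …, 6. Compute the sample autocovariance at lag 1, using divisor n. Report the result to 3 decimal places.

-0.833

Mean z̄ = (9 + 7 + 9 + 7 + 9 + 7)/6 = 8.0000
Σ_{t=1}^{5}(z_t−z̄)(z_{t+1}−z̄) = -5.0000
γ_1 = -5.0000 / 6 = -0.833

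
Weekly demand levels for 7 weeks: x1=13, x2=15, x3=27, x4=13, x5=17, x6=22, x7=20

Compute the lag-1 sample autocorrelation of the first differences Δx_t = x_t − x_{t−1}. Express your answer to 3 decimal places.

-0.524

First differences Δx: 2, 12, -14, 4, 5, -2
Mean of differences = 1.1667
Numerator Σ(Δx_t−Δx̄)(Δx_{t+1}−Δx̄) = -199.5278
Denominator Σ(Δx_t−Δx̄)² = 380.8333
r_1(Δx) = -199.5278 / 380.8333 = -0.524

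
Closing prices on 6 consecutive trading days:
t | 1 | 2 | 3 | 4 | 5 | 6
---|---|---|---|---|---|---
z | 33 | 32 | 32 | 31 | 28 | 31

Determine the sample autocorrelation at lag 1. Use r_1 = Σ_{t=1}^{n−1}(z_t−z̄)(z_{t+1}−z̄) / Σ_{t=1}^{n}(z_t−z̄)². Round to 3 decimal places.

0.212

Mean z̄ = (33 + 32 + 32 + 31 + 28 + 31)/6 = 31.1667
Deviations from mean: 1.8333, 0.8333, 0.8333, -0.1667, -3.1667, -0.1667
Numerator Σ_{t=1}^{5}(z_t−z̄)(z_{t+1}−z̄) = 3.1389
Denominator Σ(z_t−z̄)² = 14.8333
r_1 = 3.1389 / 14.8333 = 0.212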